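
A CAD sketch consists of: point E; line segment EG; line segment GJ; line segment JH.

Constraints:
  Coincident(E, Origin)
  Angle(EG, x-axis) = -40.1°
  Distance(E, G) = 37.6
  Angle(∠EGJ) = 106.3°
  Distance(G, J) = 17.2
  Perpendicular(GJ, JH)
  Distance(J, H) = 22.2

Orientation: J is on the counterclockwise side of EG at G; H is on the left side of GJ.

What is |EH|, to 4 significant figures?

31.03

E is at the origin; EG runs at -40.1° with length 37.6, so G = 37.6·(cos -40.1°, sin -40.1°) = (28.76, -24.22). ∠EGJ = 106.3°, so GJ runs at -40.1° + (180° − 106.3°) = 33.60° from the x-axis; with |GJ| = 17.2, J = G + 17.2·(cos 33.60°, sin 33.60°) = (43.09, -14.70). The perpendicularity gives JH at right angles to GJ; with |JH| = 22.2 on the left of GJ, H = J + 22.2·(-0.5534, 0.8329) = (30.80, 3.790). Then |EH| = |H − E| = 31.03.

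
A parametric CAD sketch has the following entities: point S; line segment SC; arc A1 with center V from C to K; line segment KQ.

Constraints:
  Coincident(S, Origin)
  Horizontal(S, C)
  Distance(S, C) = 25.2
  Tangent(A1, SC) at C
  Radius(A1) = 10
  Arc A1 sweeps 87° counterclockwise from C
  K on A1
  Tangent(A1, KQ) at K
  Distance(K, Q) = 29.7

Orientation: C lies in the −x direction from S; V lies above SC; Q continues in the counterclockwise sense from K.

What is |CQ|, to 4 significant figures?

40.80

S is at the origin; S and C share the same y with |SC| = 25.2 and C on the −x side, so C = (-25.20, 0.000). The tangent condition forces VC to be normal to SC, so V = C + (0, 10) = (-25.20, 10.00). On A1, C sits at bearing -90° from V; an 87° counterclockwise sweep puts K at bearing -3°, so K = V + 10.0·(cos -3°, sin -3°) = (-15.21, 9.477). A1 meets KQ tangentially, so VK is at right angles to KQ, so KQ runs along (−sin -3°, cos -3°); with |KQ| = 29.7, Q = (-13.66, 39.14). Then |CQ| = |Q − C| = 40.80.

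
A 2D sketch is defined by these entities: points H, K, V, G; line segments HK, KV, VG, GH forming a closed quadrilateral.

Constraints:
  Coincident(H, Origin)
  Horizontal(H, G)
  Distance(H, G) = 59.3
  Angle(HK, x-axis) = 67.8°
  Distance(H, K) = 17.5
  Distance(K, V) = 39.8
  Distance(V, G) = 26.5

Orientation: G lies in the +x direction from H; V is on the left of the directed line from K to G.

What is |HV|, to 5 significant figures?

51.227

Checks: |KV| = 39.80 ✓; |VG| = 26.50 ✓.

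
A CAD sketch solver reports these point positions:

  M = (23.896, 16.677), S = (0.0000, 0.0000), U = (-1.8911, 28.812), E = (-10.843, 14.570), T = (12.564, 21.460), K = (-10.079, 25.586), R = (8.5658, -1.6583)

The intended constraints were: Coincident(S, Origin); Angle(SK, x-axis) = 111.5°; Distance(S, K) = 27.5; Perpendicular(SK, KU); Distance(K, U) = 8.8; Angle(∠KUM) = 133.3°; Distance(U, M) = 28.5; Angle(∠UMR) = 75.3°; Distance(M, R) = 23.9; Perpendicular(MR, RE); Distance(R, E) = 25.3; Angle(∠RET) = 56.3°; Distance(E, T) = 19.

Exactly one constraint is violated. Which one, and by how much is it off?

Distance(E, T) = 19 — off by 5.40.

S = (0.00, 0.00) ✓; SK at 111.5° ✓; |SK| = 27.50 ✓; ∠(SK, KU) = 90.00° ✓; |KU| = 8.800 ✓; ∠KUM = 133.3° ✓; |UM| = 28.50 ✓; ∠UMR = 75.30° ✓; |MR| = 23.90 ✓; ∠(MR, RE) = 90.00° ✓; |RE| = 25.30 ✓; ∠RET = 56.30° ✓; |ET| = 24.40 ✗.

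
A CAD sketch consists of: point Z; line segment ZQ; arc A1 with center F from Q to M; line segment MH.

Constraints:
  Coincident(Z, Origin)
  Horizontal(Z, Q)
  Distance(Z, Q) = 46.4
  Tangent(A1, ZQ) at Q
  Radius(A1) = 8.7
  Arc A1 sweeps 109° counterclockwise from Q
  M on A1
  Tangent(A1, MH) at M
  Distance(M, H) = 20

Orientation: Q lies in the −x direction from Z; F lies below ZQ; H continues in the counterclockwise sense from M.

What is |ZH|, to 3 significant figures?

56.9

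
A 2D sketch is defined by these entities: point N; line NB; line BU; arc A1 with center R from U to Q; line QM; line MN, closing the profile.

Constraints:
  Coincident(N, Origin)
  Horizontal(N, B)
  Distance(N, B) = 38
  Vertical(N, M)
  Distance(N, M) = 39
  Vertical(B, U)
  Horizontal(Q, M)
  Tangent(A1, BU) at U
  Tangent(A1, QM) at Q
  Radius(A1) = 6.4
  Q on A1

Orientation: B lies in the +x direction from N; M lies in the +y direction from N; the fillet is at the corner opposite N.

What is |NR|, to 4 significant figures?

45.40

N is at the origin; NB is horizontal with |NB| = 38.0 and B on the +x side, so B = (38.00, 0.000). NM is vertical with |NM| = 39.0 and M on the +y side, so M = (0.000, 39.00). The virtual corner opposite N is at (38.00, 39.00). A1 meets BU tangentially, so RU is at right angles to BU and tangency of A1 to QM means the radius RQ is perpendicular to QM, with radius 6.4, so the center R sits 6.4 in from both sides at R = (31.60, 32.60). Then |NR| = |R − N| = 45.40.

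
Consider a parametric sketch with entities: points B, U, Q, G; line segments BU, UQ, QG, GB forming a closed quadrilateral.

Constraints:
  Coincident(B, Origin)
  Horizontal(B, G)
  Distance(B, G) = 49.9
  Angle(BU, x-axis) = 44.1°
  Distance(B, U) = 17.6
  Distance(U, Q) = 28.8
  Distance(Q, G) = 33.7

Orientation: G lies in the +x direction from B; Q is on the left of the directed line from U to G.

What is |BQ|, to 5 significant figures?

46.352

Checks: |UQ| = 28.80 ✓; |QG| = 33.70 ✓.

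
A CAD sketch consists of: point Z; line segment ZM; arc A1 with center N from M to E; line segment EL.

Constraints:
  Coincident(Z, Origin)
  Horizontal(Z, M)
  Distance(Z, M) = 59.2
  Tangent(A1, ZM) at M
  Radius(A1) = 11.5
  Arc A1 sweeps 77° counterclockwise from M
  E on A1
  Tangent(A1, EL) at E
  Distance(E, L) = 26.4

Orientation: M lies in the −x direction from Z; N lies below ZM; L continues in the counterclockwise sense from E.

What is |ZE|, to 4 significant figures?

70.97

The tangent condition forces NM to be normal to ZM, so N = M + (0, -11.5) = (-59.20, -11.50). On A1, M sits at bearing 90° from N; a 77° counterclockwise sweep puts E at bearing 167°, so E = N + 11.5·(cos 167°, sin 167°) = (-70.41, -8.913). Then |ZE| = |E − Z| = 70.97.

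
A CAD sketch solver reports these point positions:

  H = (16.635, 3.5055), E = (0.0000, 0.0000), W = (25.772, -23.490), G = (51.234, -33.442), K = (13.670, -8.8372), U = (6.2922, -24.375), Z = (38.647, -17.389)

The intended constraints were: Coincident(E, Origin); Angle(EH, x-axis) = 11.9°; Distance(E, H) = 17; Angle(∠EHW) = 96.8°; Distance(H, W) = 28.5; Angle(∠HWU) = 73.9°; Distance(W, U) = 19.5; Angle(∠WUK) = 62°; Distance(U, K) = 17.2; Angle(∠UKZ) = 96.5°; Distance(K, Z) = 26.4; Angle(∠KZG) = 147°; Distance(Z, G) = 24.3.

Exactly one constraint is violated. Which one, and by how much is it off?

Distance(Z, G) = 24.3 — off by 3.90.

E = (0.00, 0.00) ✓; EH at 11.90° ✓; |EH| = 17.00 ✓; ∠EHW = 96.80° ✓; |HW| = 28.50 ✓; ∠HWU = 73.90° ✓; |WU| = 19.50 ✓; ∠WUK = 62.00° ✓; |UK| = 17.20 ✓; ∠UKZ = 96.50° ✓; |KZ| = 26.40 ✓; ∠KZG = 147.0° ✓; |ZG| = 20.40 ✗.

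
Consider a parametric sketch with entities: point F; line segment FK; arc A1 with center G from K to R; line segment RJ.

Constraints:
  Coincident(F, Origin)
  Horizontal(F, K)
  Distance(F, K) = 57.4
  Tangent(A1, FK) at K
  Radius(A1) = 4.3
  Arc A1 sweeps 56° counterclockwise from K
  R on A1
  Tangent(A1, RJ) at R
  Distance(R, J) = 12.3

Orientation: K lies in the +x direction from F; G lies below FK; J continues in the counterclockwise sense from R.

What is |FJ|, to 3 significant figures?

48.5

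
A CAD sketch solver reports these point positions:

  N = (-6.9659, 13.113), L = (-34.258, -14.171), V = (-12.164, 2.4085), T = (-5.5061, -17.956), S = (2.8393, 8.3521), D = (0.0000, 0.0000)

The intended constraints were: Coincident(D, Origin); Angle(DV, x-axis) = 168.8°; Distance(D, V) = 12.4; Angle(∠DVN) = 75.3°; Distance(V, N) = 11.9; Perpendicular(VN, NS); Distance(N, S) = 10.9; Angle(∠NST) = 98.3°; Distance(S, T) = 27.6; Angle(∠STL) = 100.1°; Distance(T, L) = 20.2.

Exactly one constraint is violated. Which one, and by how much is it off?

Distance(T, L) = 20.2 — off by 8.80.

D = (0.00, 0.00) ✓; DV at 168.8° ✓; |DV| = 12.40 ✓; ∠DVN = 75.30° ✓; |VN| = 11.90 ✓; ∠(VN, NS) = 90.00° ✓; |NS| = 10.90 ✓; ∠NST = 98.30° ✓; |ST| = 27.60 ✓; ∠STL = 100.1° ✓; |TL| = 29.00 ✗.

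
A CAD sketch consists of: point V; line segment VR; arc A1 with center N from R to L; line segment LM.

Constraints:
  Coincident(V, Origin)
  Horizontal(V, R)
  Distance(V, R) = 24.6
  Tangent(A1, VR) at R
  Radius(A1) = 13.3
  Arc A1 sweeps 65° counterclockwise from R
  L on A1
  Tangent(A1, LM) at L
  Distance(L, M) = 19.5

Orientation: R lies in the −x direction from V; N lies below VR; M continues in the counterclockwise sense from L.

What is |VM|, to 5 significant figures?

51.559

On A1, R sits at bearing 90° from N; a 65° counterclockwise sweep puts L at bearing 155°, so L = N + 13.3·(cos 155°, sin 155°) = (-36.654, -7.6792). Tangency of A1 to LM means the radius NL is perpendicular to LM, so LM runs along (−sin 155°, cos 155°); with |LM| = 19.5, M = (-44.895, -25.352). Then |VM| = |M − V| = 51.559.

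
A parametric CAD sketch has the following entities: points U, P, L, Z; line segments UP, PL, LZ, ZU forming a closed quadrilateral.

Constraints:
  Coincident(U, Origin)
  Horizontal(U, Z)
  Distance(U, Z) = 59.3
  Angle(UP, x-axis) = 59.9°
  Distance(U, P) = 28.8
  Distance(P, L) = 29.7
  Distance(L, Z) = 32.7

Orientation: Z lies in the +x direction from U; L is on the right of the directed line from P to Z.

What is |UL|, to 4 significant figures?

26.76

U is at the origin; UZ is horizontal with |UZ| = 59.3 and Z in +x, so Z = (59.3, 0). UP runs at 59.9° with |UP| = 28.8, so P = (14.44, 24.92). L is determined by |PL| = 29.7 and |LZ| = 32.7 together: it lies at the intersection of circle(P, 29.7) and circle(Z, 32.7). With |PZ| = 51.31, the foot of the radical line on PZ is 23.83 from P and the perpendicular offset is √(29.7² − 23.83²) = 17.72. Taking the right-of-PZ solution: L = (26.67, -2.150).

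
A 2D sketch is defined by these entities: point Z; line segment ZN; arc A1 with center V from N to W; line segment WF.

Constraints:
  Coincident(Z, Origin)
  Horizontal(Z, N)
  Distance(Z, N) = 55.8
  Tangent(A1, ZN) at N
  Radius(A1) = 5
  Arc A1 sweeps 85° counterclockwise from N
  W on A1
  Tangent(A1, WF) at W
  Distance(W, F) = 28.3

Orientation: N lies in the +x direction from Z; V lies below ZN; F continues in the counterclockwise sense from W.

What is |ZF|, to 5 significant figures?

58.403

On A1, N sits at bearing 90° from V; an 85° counterclockwise sweep puts W at bearing 175°, so W = V + 5.0·(cos 175°, sin 175°) = (50.819, -4.5642). Tangency of A1 to WF means the radius VW is perpendicular to WF, so WF runs along (−sin 175°, cos 175°); with |WF| = 28.3, F = (48.353, -32.757). Then |ZF| = |F − Z| = 58.403.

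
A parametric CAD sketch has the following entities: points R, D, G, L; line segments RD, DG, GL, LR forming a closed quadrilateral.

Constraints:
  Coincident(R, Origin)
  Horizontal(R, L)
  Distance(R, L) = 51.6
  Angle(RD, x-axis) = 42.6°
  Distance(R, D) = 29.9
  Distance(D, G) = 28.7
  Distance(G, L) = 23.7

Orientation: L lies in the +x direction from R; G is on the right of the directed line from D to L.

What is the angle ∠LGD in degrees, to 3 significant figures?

85.8°

R is at the origin; R and L share the same y with |RL| = 51.6 and L in +x, so L = (51.6, 0). RD runs at 42.6° with |RD| = 29.9, so D = (22.0, 20.2). G is determined by |DG| = 28.7 and |GL| = 23.7 together: it lies at the intersection of circle(D, 28.7) and circle(L, 23.7). With |DL| = 35.8, the foot of the radical line on DL is 21.6 from D and the perpendicular offset is √(28.7² − 21.6²) = 18.9. Taking the right-of-DL solution: G = (29.1, -7.56).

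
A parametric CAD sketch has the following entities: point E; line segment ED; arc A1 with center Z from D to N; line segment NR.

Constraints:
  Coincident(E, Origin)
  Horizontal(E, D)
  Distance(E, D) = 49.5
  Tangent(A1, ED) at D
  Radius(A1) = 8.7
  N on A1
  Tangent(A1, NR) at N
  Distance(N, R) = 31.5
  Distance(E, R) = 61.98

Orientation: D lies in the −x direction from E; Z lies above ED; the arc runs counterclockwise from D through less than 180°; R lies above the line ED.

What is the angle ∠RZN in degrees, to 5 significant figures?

74.560°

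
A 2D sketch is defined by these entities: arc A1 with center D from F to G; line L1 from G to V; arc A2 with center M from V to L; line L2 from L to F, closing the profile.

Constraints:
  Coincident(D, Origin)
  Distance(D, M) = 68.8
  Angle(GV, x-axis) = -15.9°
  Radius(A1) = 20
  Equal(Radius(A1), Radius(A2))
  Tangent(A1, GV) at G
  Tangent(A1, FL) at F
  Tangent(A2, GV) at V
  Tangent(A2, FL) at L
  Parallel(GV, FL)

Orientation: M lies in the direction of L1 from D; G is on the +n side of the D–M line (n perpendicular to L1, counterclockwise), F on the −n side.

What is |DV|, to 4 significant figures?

71.65

The slot axis is L1's direction at -15.9°, so u = (cos -15.9°, sin -15.9°) = (0.9617, -0.2740) and n = (−sin -15.9°, cos -15.9°) = (0.2740, 0.9617). D is at the origin and M lies 68.8 along u from D, so M = 68.8·u = (66.17, -18.85). Tangency of A1 to both parallel lines with radius 20.0 puts G and F at D ± 20.0·n: G = (5.479, 19.23), F = (-5.479, -19.23). Equal radii place V and L the same way about M: V = M + 20.0·n = (71.65, 0.3864), L = M − 20.0·n = (60.69, -38.08). Then |DV| = |V − D| = 71.65.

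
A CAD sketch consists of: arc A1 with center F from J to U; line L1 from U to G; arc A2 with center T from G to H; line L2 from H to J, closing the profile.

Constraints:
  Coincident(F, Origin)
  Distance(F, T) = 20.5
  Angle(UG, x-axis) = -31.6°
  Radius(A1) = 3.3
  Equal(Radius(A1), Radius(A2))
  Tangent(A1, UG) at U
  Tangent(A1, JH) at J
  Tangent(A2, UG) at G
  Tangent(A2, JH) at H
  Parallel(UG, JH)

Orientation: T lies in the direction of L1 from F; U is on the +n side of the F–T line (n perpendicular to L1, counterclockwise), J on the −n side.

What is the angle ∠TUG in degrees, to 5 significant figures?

9.1448°

The slot axis is L1's direction at -31.6°, so u = (cos -31.6°, sin -31.6°) = (0.85173, -0.52399) and n = (−sin -31.6°, cos -31.6°) = (0.52399, 0.85173). F is at the origin and T lies 20.5 along u from F, so T = 20.5·u = (17.460, -10.742). Tangency of A1 to both parallel lines with radius 3.3 puts U and J at F ± 3.3·n: U = (1.7292, 2.8107), J = (-1.7292, -2.8107). Equal radii place G and H the same way about T: G = T + 3.3·n = (19.190, -7.9310), H = T − 3.3·n = (15.731, -13.552). Then cos ∠TUG = UT·UG / (|UT||UG|), giving 9.1448°.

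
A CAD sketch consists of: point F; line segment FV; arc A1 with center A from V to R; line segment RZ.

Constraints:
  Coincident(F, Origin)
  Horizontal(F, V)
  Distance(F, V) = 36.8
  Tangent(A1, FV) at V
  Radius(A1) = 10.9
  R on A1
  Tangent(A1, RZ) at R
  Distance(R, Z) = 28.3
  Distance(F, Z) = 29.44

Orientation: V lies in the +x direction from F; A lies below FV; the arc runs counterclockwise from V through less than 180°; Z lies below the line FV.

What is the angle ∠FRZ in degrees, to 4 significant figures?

62.59°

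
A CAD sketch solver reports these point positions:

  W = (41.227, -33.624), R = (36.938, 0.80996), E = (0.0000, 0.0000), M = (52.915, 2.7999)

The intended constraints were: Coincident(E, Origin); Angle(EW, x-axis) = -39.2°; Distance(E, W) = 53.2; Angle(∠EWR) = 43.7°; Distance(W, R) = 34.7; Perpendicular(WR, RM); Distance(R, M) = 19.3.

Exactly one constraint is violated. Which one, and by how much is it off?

Distance(R, M) = 19.3 — off by 3.20.

E = (0.00, 0.00) ✓; EW at -39.20° ✓; |EW| = 53.20 ✓; ∠EWR = 43.70° ✓; |WR| = 34.70 ✓; ∠(WR, RM) = 90.00° ✓; |RM| = 16.10 ✗.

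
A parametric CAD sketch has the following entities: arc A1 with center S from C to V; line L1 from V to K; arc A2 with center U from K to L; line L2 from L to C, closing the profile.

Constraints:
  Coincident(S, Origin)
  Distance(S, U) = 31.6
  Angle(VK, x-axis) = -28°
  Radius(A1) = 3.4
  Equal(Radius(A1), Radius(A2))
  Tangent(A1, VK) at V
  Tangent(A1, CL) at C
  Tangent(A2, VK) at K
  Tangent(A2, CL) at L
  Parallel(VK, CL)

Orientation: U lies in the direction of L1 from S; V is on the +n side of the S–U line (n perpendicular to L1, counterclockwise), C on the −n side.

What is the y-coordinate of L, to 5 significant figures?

-17.837

The slot axis is L1's direction at -28.0°, so u = (cos -28.0°, sin -28.0°) = (0.88295, -0.46947) and n = (−sin -28.0°, cos -28.0°) = (0.46947, 0.88295). S is at the origin and U lies 31.6 along u from S, so U = 31.6·u = (27.901, -14.835). Tangency of A1 to both parallel lines with radius 3.4 puts V and C at S ± 3.4·n: V = (1.5962, 3.0020), C = (-1.5962, -3.0020). Equal radii place K and L the same way about U: K = U + 3.4·n = (29.497, -11.833), L = U − 3.4·n = (26.305, -17.837). So L.y = -17.837.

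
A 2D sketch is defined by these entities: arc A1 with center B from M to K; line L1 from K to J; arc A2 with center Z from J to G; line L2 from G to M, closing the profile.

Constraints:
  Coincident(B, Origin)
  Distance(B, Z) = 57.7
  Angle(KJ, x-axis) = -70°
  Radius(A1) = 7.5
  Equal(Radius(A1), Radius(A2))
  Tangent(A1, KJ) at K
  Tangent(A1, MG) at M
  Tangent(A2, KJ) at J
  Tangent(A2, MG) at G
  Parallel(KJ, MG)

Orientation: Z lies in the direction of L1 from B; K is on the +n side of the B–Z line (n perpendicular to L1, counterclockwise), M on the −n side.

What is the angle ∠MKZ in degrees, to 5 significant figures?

82.594°

The slot axis is L1's direction at -70.0°, so u = (cos -70.0°, sin -70.0°) = (0.34202, -0.93969) and n = (−sin -70.0°, cos -70.0°) = (0.93969, 0.34202). B is at the origin and Z lies 57.7 along u from B, so Z = 57.7·u = (19.735, -54.220). Tangency of A1 to both parallel lines with radius 7.5 puts K and M at B ± 7.5·n: K = (7.0477, 2.5652), M = (-7.0477, -2.5652). Then cos ∠MKZ = KM·KZ / (|KM||KZ|), giving 82.594°.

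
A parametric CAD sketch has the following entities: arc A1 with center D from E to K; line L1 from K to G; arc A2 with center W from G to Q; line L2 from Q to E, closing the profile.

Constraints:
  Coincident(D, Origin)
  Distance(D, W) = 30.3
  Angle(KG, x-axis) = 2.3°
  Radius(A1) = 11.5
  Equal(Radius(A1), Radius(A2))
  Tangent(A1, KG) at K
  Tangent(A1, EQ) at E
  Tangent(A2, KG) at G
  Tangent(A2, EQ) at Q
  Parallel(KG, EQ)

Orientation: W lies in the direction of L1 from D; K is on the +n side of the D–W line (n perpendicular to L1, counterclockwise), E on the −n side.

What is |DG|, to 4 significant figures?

32.41

Tangency of A1 to both parallel lines with radius 11.5 puts K and E at D ± 11.5·n: K = (-0.4615, 11.49), E = (0.4615, -11.49). Equal radii place G and Q the same way about W: G = W + 11.5·n = (29.81, 12.71), Q = W − 11.5·n = (30.74, -10.27). Then |DG| = |G − D| = 32.41.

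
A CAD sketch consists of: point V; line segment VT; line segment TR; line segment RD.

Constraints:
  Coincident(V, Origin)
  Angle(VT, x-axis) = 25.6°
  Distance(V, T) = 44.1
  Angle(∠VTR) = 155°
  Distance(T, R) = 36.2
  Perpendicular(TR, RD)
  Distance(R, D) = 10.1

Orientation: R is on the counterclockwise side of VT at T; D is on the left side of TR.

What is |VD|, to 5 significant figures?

76.645

V is at the origin; VT runs at 25.6° with length 44.1, so T = 44.1·(cos 25.6°, sin 25.6°) = (39.771, 19.055). ∠VTR = 155.0°, so TR runs at 25.6° + (180° − 155.0°) = 50.600° from the x-axis; with |TR| = 36.2, R = T + 36.2·(cos 50.600°, sin 50.600°) = (62.748, 47.028). The perpendicularity gives RD at right angles to TR; with |RD| = 10.1 on the left of TR, D = R + 10.1·(-0.77273, 0.63473) = (54.943, 53.439). Then |VD| = |D − V| = 76.645.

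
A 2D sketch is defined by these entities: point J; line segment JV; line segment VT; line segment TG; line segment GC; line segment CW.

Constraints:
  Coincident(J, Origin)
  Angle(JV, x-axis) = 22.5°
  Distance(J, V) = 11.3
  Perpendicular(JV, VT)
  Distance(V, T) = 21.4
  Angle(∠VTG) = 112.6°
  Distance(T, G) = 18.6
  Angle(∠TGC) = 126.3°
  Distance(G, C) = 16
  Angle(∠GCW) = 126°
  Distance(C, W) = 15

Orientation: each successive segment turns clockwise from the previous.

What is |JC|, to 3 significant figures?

28.2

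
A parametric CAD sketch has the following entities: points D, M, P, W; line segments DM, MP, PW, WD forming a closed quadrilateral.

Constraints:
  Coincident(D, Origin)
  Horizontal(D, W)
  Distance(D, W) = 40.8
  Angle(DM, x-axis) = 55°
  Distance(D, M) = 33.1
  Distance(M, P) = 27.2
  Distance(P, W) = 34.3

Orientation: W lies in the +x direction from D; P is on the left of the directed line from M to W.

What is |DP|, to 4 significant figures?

56.64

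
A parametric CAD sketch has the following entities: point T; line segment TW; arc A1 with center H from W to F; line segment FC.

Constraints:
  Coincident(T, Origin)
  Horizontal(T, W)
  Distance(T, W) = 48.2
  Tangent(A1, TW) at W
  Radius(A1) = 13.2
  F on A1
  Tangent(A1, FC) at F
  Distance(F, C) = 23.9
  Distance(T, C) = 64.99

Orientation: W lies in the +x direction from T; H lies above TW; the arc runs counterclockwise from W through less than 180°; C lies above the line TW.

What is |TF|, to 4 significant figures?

63.08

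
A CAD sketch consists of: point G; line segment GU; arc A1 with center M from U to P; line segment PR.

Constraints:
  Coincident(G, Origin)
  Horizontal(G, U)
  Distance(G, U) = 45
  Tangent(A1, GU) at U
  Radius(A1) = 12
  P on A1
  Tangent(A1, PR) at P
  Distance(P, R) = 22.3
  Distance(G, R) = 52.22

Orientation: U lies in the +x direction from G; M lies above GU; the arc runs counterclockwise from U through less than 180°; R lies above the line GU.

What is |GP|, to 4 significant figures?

57.25

G is at the origin; G and U share the same y with |GU| = 45.0 and U on the +x side, so U = (45.00, 0.000). The tangent condition forces MU to be normal to GU, so M = U + (0, 12) = (45.00, 12.00). Since MP ⟂ PR (tangency), |MR| = √(12.0² + 22.3²) = 25.32 regardless of where P sits on A1. So R lies on both circle(G, 52.22) and circle(M, 25.32); the above-GU intersection is R = (37.61, 36.22). P is the foot of the tangent from R: P = (53.45, 20.52).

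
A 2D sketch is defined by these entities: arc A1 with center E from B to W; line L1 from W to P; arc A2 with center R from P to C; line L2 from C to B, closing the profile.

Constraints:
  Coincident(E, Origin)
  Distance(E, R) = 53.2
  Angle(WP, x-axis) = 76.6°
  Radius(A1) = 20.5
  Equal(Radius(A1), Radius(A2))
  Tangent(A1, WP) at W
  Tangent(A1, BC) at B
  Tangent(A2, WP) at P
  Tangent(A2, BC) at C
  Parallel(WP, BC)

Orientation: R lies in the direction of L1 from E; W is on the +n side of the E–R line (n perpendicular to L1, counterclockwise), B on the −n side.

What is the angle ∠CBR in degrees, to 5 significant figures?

21.074°

Tangency of A1 to both parallel lines with radius 20.5 puts W and B at E ± 20.5·n: W = (-19.942, 4.7508), B = (19.942, -4.7508). Equal radii place P and C the same way about R: P = R + 20.5·n = (-7.6129, 56.503), C = R − 20.5·n = (32.271, 47.001). Then cos ∠CBR = BC·BR / (|BC||BR|), giving 21.074°.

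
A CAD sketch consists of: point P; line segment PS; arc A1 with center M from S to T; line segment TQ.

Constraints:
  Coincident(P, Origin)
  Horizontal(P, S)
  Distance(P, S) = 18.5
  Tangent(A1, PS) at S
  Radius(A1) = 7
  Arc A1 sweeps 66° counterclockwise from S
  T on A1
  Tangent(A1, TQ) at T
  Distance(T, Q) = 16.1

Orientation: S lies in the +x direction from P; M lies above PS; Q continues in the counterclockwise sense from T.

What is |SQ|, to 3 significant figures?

22.9

P is at the origin; PS is horizontal with |PS| = 18.5 and S on the +x side, so S = (18.5, 0.00). A1 meets PS tangentially, so MS is at right angles to PS, so M = S + (0, 7) = (18.5, 7.00). On A1, S sits at bearing -90° from M; a 66° counterclockwise sweep puts T at bearing -24°, so T = M + 7.0·(cos -24°, sin -24°) = (24.9, 4.15). Tangency of A1 to TQ means the radius MT is perpendicular to TQ, so TQ runs along (−sin -24°, cos -24°); with |TQ| = 16.1, Q = (31.4, 18.9). Then |SQ| = |Q − S| = 22.9.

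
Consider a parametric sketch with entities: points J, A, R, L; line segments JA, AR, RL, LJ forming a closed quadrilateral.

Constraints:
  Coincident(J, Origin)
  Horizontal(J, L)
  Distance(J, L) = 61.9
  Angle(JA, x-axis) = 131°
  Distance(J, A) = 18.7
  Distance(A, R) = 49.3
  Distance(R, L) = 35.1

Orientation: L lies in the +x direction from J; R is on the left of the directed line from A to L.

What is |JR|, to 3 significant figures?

43.2

Checks: |AR| = 49.30 ✓; |RL| = 35.10 ✓.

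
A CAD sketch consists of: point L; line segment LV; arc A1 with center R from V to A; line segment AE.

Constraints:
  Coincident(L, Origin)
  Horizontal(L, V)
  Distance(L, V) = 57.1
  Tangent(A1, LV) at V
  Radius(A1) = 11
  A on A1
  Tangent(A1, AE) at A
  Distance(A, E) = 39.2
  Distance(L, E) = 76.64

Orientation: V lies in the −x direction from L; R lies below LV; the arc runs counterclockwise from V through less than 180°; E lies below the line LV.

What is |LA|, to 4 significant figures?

69.11

L is at the origin; LV is horizontal with |LV| = 57.1 and V on the −x side, so V = (-57.10, 0.000). A1 meets LV tangentially, so RV is at right angles to LV, so R = V + (0, -11) = (-57.10, -11.00). Since RA ⟂ AE (tangency), |RE| = √(11.0² + 39.2²) = 40.71 regardless of where A sits on A1. So E lies on both circle(L, 76.64) and circle(R, 40.71); the below-LV intersection is E = (-56.57, -51.71). A is the foot of the tangent from E: A = (-67.65, -14.11).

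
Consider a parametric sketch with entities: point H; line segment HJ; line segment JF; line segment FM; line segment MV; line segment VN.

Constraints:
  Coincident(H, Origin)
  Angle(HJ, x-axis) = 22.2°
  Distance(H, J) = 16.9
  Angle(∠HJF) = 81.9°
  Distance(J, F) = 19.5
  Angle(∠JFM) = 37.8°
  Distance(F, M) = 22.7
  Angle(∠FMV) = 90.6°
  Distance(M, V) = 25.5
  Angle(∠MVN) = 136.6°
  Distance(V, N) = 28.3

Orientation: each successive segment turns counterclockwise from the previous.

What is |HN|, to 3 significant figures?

52.9

H is at the origin; HJ runs at 22.2° with length 16.9, so J = (15.6, 6.39). ∠HJF = 81.9° gives JF at 120° from the x-axis; with |JF| = 19.5, F = (5.81, 23.2). ∠JFM = 37.8° gives FM at -97.5° from the x-axis; with |FM| = 22.7, M = (2.85, 0.716). ∠FMV = 90.6° gives MV at -8.10° from the x-axis; with |MV| = 25.5, V = (28.1, -2.88). ∠MVN = 136.6° gives VN at 35.3° from the x-axis; with |VN| = 28.3, N = (51.2, 13.5). Then |HN| = |N − H| = 52.9.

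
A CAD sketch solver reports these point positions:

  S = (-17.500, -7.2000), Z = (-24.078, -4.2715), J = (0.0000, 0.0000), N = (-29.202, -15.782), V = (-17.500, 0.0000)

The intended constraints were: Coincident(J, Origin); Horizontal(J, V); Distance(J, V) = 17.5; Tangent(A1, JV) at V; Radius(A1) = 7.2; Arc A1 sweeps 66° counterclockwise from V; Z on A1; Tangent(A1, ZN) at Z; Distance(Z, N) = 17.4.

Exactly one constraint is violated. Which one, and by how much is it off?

Distance(Z, N) = 17.4 — off by 4.80.

J = (0.00, 0.00) ✓; J.y = 0.00, V.y = 0.00 ✓; |JV| = 17.50 ✓; ∠(SV, VJ) = 90.00° ✓; |SV| = 7.200 ✓; bearing(S→Z) − bearing(S→V) = 66.00° ✓; |SZ| = 7.200 ✓; ∠(SZ, ZN) = 90.00° ✓; |ZN| = 12.60 ✗.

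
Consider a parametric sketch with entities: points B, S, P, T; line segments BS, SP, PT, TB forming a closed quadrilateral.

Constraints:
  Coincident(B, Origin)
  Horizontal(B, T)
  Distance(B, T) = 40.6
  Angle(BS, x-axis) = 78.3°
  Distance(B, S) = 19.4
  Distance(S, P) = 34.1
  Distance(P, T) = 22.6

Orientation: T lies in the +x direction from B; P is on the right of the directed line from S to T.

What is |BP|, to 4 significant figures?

23.30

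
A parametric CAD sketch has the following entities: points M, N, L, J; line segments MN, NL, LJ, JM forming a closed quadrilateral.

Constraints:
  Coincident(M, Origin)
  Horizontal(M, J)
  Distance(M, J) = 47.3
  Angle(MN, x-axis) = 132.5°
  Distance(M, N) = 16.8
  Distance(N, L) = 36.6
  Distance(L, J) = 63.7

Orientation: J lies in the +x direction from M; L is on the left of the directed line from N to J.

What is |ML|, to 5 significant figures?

46.080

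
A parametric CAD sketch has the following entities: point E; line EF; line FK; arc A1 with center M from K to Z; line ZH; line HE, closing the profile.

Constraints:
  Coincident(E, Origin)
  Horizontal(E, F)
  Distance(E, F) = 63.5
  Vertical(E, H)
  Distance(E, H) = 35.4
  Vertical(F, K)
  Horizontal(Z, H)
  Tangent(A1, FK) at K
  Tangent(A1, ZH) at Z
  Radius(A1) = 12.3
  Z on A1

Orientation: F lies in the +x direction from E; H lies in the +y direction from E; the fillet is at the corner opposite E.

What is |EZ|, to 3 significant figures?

62.2

E is at the origin; E and F share the same y with |EF| = 63.5 and F on the +x side, so F = (63.5, 0.00). E and H share the same x with |EH| = 35.4 and H on the +y side, so H = (0.00, 35.4). The virtual corner opposite E is at (63.5, 35.4). Tangency of A1 to FK means the radius MK is perpendicular to FK and tangency of A1 to ZH means the radius MZ is perpendicular to ZH, with radius 12.3, so the center M sits 12.3 in from both sides at M = (51.2, 23.1). That places the tangent points at K = (63.5, 23.1) on FK and Z = (51.2, 35.4) on ZH. Then |EZ| = |Z − E| = 62.2.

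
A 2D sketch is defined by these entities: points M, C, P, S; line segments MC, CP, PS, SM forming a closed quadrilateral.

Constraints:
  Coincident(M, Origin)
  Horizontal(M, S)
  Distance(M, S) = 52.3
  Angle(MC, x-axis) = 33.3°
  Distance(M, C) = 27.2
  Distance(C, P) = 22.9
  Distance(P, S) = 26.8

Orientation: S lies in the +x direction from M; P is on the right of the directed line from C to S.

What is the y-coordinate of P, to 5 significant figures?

-7.6360

M is at the origin; M and S share the same y with |MS| = 52.3 and S in +x, so S = (52.3, 0). MC runs at 33.3° with |MC| = 27.2, so C = (22.734, 14.933). P is determined by |CP| = 22.9 and |PS| = 26.8 together: it lies at the intersection of circle(C, 22.9) and circle(S, 26.8). With |CS| = 33.123, the foot of the radical line on CS is 13.636 from C and the perpendicular offset is √(22.9² − 13.636²) = 18.398. Taking the right-of-CS solution: P = (26.611, -7.6360).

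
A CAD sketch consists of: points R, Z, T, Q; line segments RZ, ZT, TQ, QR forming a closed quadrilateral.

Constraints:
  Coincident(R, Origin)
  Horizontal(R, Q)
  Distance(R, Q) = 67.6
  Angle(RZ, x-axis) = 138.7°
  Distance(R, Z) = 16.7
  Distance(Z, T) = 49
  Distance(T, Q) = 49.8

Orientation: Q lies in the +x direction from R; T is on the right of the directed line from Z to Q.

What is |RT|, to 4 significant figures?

32.31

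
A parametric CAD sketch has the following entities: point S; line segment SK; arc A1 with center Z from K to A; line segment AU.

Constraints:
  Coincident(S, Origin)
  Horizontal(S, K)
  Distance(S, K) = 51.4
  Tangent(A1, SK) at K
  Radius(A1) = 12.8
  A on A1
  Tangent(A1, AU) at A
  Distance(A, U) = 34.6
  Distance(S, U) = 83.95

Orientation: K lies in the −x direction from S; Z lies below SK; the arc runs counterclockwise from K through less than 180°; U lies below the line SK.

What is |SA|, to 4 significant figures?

64.62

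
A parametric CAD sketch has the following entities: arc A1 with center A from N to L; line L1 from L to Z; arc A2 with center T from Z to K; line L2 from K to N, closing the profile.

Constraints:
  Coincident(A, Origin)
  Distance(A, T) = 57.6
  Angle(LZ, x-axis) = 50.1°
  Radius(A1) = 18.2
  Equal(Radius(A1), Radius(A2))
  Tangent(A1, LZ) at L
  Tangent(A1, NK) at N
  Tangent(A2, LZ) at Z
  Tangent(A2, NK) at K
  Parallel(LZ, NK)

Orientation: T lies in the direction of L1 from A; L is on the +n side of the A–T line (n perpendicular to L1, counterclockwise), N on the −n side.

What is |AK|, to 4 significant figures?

60.41

Tangency of A1 to both parallel lines with radius 18.2 puts L and N at A ± 18.2·n: L = (-13.96, 11.67), N = (13.96, -11.67). Equal radii place Z and K the same way about T: Z = T + 18.2·n = (22.99, 55.86), K = T − 18.2·n = (50.91, 32.51). Then |AK| = |K − A| = 60.41.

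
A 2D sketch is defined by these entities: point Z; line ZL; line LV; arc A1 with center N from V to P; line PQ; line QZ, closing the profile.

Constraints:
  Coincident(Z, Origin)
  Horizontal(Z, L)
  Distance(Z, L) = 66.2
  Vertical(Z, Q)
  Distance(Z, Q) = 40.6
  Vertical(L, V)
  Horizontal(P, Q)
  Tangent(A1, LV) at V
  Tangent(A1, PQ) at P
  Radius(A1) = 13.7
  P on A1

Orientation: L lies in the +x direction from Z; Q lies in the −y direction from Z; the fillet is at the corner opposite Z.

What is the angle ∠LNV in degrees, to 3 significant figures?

63.0°

The virtual corner opposite Z is at (66.2, -40.6). Since A1 is tangent to LV there, NV ⟂ LV and tangency of A1 to PQ means the radius NP is perpendicular to PQ, with radius 13.7, so the center N sits 13.7 in from both sides at N = (52.5, -26.9). That places the tangent points at V = (66.2, -26.9) on LV and P = (52.5, -40.6) on PQ. Then cos ∠LNV = NL·NV / (|NL||NV|), giving 63.0°.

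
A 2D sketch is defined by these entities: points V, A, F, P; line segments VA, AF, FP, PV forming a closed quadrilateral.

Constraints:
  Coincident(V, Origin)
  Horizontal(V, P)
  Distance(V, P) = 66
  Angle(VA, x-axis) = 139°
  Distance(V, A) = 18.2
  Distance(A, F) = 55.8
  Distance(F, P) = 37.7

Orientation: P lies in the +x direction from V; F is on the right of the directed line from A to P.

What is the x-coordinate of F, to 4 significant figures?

33.10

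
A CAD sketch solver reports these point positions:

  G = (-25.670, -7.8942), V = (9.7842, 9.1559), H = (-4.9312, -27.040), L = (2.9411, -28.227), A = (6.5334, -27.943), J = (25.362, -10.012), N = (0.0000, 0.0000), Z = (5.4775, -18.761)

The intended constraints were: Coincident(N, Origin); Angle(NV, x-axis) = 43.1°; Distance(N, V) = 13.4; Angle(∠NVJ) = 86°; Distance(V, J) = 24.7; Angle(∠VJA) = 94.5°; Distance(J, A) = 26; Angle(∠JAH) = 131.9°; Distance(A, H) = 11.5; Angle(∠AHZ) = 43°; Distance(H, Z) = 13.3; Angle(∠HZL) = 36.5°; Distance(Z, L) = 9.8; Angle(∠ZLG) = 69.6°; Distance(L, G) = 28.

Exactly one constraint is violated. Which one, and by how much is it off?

Distance(L, G) = 28 — off by 7.10.

N = (0.00, 0.00) ✓; NV at 43.10° ✓; |NV| = 13.40 ✓; ∠NVJ = 86.00° ✓; |VJ| = 24.70 ✓; ∠VJA = 94.50° ✓; |JA| = 26.00 ✓; ∠JAH = 131.9° ✓; |AH| = 11.50 ✓; ∠AHZ = 43.00° ✓; |HZ| = 13.30 ✓; ∠HZL = 36.50° ✓; |ZL| = 9.800 ✓; ∠ZLG = 69.60° ✓; |LG| = 35.10 ✗.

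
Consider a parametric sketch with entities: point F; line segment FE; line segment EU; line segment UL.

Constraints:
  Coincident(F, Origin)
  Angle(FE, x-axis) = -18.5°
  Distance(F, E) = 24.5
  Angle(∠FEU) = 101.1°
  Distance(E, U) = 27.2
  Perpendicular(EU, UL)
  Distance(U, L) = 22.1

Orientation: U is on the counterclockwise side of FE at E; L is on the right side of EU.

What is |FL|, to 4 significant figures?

56.10

F is at the origin; FE runs at -18.5° with length 24.5, so E = 24.5·(cos -18.5°, sin -18.5°) = (23.23, -7.774). ∠FEU = 101.1°, so EU runs at -18.5° + (180° − 101.1°) = 60.40° from the x-axis; with |EU| = 27.2, U = E + 27.2·(cos 60.40°, sin 60.40°) = (36.67, 15.88). EU is perpendicular to UL; with |UL| = 22.1 on the right of EU, L = U + 22.1·(0.8695, -0.4939) = (55.88, 4.960). Then |FL| = |L − F| = 56.10.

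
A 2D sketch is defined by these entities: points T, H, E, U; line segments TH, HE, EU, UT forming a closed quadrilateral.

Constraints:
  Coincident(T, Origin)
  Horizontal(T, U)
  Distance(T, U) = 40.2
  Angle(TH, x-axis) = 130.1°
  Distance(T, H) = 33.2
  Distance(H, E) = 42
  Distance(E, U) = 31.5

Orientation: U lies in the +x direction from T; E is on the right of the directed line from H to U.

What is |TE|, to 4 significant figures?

9.649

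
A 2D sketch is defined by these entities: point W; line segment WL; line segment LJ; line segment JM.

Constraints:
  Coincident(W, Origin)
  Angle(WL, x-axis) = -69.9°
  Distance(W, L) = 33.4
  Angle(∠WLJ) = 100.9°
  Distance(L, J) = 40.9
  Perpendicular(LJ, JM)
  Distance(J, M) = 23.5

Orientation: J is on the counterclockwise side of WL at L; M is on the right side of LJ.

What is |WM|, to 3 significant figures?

73.5

W is at the origin; WL runs at -69.9° with length 33.4, so L = 33.4·(cos -69.9°, sin -69.9°) = (11.5, -31.4). ∠WLJ = 100.9°, so LJ runs at -69.9° + (180° − 100.9°) = 9.20° from the x-axis; with |LJ| = 40.9, J = L + 40.9·(cos 9.20°, sin 9.20°) = (51.9, -24.8). LJ ⟂ JM; with |JM| = 23.5 on the right of LJ, M = J + 23.5·(0.160, -0.987) = (55.6, -48.0). Then |WM| = |M − W| = 73.5.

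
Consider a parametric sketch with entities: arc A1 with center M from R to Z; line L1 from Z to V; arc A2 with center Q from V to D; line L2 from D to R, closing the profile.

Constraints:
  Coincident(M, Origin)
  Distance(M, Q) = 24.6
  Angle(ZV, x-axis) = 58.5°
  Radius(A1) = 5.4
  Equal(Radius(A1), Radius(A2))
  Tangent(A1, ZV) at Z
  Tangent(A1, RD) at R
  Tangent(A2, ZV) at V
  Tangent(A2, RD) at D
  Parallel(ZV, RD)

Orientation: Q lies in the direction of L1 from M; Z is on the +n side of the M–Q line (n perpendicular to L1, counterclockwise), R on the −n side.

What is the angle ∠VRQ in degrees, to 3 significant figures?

11.3°

The slot axis is L1's direction at 58.5°, so u = (cos 58.5°, sin 58.5°) = (0.522, 0.853) and n = (−sin 58.5°, cos 58.5°) = (-0.853, 0.522). M is at the origin and Q lies 24.6 along u from M, so Q = 24.6·u = (12.9, 21.0). Tangency of A1 to both parallel lines with radius 5.4 puts Z and R at M ± 5.4·n: Z = (-4.60, 2.82), R = (4.60, -2.82). Equal radii place V and D the same way about Q: V = Q + 5.4·n = (8.25, 23.8), D = Q − 5.4·n = (17.5, 18.2). Then cos ∠VRQ = RV·RQ / (|RV||RQ|), giving 11.3°.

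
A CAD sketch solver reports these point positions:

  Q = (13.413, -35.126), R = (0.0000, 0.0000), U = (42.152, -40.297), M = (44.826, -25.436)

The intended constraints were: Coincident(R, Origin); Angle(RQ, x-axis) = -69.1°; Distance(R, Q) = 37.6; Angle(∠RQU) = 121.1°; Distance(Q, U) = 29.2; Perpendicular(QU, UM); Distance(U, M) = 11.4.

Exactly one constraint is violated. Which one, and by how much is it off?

Distance(U, M) = 11.4 — off by 3.70.

R = (0.00, 0.00) ✓; RQ at -69.10° ✓; |RQ| = 37.60 ✓; ∠RQU = 121.1° ✓; |QU| = 29.20 ✓; ∠(QU, UM) = 90.00° ✓; |UM| = 15.10 ✗.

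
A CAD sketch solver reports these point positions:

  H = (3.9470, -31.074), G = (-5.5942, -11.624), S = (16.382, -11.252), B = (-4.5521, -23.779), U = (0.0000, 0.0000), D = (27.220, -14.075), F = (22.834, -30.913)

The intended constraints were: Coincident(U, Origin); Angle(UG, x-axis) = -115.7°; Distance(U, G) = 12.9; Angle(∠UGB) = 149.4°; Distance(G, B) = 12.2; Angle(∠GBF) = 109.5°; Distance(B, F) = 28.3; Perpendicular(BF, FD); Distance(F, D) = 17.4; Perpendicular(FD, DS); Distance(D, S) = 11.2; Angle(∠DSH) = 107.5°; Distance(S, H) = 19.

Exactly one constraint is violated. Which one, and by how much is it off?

Distance(S, H) = 19 — off by 4.40.

U = (0.00, 0.00) ✓; UG at -115.7° ✓; |UG| = 12.90 ✓; ∠UGB = 149.4° ✓; |GB| = 12.20 ✓; ∠GBF = 109.5° ✓; |BF| = 28.30 ✓; ∠(BF, FD) = 90.00° ✓; |FD| = 17.40 ✓; ∠(FD, DS) = 90.00° ✓; |DS| = 11.20 ✓; ∠DSH = 107.5° ✓; |SH| = 23.40 ✗.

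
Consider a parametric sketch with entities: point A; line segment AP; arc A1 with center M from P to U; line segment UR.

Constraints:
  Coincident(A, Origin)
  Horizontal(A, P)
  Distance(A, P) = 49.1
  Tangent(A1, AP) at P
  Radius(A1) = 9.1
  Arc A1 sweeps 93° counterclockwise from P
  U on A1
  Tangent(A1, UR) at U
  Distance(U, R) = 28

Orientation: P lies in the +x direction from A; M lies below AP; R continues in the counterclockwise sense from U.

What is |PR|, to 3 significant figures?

38.3

On A1, P sits at bearing 90° from M; a 93° counterclockwise sweep puts U at bearing 183°, so U = M + 9.1·(cos 183°, sin 183°) = (40.0, -9.58). A1 meets UR tangentially, so MU is at right angles to UR, so UR runs along (−sin 183°, cos 183°); with |UR| = 28.0, R = (41.5, -37.5). Then |PR| = |R − P| = 38.3.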